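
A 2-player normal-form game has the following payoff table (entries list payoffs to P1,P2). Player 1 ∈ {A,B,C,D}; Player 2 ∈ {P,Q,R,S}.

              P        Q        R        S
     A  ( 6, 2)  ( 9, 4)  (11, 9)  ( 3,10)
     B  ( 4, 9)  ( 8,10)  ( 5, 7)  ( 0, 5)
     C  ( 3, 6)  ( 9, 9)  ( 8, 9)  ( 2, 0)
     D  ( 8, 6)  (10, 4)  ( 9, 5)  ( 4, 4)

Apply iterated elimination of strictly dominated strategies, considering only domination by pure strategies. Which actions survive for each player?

Survivors P1:{A,D} P2:{P,R,S}

P1 drop B (A beats it: P:6>4 Q:9>8 R:11>5 S:3>0)
P1 drop C (D beats it: P:8>3 Q:10>9 R:9>8 S:4>2)
P2 drop Q (R beats it: A:9>4 D:5>4)
P1→{A,D} P2→{P,R,S}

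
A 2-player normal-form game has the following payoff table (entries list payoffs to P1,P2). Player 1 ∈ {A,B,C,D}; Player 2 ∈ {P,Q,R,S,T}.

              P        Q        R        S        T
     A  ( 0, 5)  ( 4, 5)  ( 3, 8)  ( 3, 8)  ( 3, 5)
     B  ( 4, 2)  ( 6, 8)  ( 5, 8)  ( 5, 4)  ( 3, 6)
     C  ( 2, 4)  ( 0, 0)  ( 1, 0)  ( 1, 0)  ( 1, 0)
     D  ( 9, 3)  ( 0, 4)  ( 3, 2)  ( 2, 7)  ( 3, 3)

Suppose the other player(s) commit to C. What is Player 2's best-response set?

u_2(P vs C) = 4
u_2(Q vs C) = 0
u_2(R vs C) = 0
u_2(S vs C) = 0
u_2(T vs C) = 0
max payoff 4 at {P}

argmax u_2 = {P}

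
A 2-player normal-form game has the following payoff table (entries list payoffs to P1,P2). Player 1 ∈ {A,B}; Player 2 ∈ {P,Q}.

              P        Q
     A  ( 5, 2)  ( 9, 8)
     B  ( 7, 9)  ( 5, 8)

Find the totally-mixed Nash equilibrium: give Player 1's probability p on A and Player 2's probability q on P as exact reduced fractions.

p=1/7, q=2/3

P1 indiff ⇒ q·5+(1-q)·9 = q·7+(1-q)·5 ⇒ q(-2) = (1-q)(-4) ⇒ q = 2/3
P2 indiff ⇒ p·2+(1-p)·9 = p·8+(1-p)·8 ⇒ p(-6) = (1-p)(-1) ⇒ p = 1/7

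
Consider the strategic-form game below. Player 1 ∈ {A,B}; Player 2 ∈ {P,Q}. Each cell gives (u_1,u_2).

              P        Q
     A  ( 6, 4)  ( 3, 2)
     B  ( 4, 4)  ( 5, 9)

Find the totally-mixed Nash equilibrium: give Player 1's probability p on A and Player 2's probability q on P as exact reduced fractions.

P1 indiff ⇒ q·6+(1-q)·3 = q·4+(1-q)·5 ⇒ q(2) = (1-q)(2) ⇒ q = 1/2
P2 indiff ⇒ p·4+(1-p)·4 = p·2+(1-p)·9 ⇒ p(2) = (1-p)(5) ⇒ p = 5/7

P1 mixes 5/7 on A; P2 mixes 1/2 on P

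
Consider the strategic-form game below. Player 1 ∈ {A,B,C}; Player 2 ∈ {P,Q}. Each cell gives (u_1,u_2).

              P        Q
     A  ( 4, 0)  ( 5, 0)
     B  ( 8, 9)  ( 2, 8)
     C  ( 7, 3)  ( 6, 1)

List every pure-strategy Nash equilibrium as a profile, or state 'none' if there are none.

(A,P): not NE [P1→B gives 8>4]
(A,Q): not NE [P1→C gives 6>5]
(B,P): NE
(B,Q): not NE [P1→C gives 6>2; P2→P gives 9>8]
(C,P): not NE [P1→B gives 8>7]
(C,Q): not NE [P2→P gives 3>1]

NE set: (B,P)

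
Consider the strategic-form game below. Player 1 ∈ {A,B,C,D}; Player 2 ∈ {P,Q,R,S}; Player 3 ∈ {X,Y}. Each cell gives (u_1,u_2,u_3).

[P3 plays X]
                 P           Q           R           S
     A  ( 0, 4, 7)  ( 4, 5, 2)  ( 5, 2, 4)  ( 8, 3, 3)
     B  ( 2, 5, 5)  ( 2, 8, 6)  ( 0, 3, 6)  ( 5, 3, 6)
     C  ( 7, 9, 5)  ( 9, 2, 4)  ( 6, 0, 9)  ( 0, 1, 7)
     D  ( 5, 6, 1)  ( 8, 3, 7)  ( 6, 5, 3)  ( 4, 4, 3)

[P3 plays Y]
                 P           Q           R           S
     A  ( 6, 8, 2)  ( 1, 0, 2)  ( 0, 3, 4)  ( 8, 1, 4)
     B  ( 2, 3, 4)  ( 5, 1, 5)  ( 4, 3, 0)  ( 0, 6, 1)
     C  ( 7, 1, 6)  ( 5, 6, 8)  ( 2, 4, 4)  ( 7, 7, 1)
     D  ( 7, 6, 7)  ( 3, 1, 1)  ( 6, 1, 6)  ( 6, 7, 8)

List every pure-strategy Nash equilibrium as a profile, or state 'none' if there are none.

Equilibria: none

(A,P,X): not NE [P1→C gives 7>0; P2→Q gives 5>4]
(A,P,Y): not NE [P1→D gives 7>6; P3→X gives 7>2]
(A,Q,X): not NE [P1→C gives 9>4]
(A,Q,Y): not NE [P1→C gives 5>1; P2→P gives 8>0]
(A,R,X): not NE [P1→D gives 6>5; P2→Q gives 5>2]
(A,R,Y): not NE [P1→D gives 6>0; P2→P gives 8>3]
(A,S,X): not NE [P2→Q gives 5>3; P3→Y gives 4>3]
(A,S,Y): not NE [P2→P gives 8>1]
(B,P,X): not NE [P1→C gives 7>2; P2→Q gives 8>5]
(B,P,Y): not NE [P1→D gives 7>2; P2→S gives 6>3; P3→X gives 5>4]
(B,Q,X): not NE [P1→C gives 9>2]
(B,Q,Y): not NE [P2→S gives 6>1; P3→X gives 6>5]
(B,R,X): not NE [P1→D gives 6>0; P2→Q gives 8>3]
(B,R,Y): not NE [P1→D gives 6>4; P2→S gives 6>3; P3→X gives 6>0]
(B,S,X): not NE [P1→A gives 8>5; P2→Q gives 8>3]
(B,S,Y): not NE [P1→A gives 8>0; P3→X gives 6>1]
(C,P,X): not NE [P3→Y gives 6>5]
(C,P,Y): not NE [P2→S gives 7>1]
(C,Q,X): not NE [P2→P gives 9>2; P3→Y gives 8>4]
(C,Q,Y): not NE [P2→S gives 7>6]
(C,R,X): not NE [P2→P gives 9>0]
(C,R,Y): not NE [P1→D gives 6>2; P2→S gives 7>4; P3→X gives 9>4]
(C,S,X): not NE [P1→A gives 8>0; P2→P gives 9>1]
(C,S,Y): not NE [P1→A gives 8>7; P3→X gives 7>1]
(D,P,X): not NE [P1→C gives 7>5; P3→Y gives 7>1]
(D,P,Y): not NE [P2→S gives 7>6]
(D,Q,X): not NE [P1→C gives 9>8; P2→P gives 6>3]
(D,Q,Y): not NE [P1→C gives 5>3; P2→S gives 7>1; P3→X gives 7>1]
(D,R,X): not NE [P2→P gives 6>5; P3→Y gives 6>3]
(D,R,Y): not NE [P2→S gives 7>1]
(D,S,X): not NE [P1→A gives 8>4; P2→P gives 6>4; P3→Y gives 8>3]
(D,S,Y): not NE [P1→A gives 8>6]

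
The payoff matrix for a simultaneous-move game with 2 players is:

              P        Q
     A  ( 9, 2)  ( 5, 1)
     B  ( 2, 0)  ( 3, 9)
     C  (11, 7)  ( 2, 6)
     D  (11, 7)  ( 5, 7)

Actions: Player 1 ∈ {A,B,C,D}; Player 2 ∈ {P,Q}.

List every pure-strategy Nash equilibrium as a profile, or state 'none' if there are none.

(A,P): not NE [P1→D gives 11>9]
(A,Q): not NE [P2→P gives 2>1]
(B,P): not NE [P1→D gives 11>2; P2→Q gives 9>0]
(B,Q): not NE [P1→D gives 5>3]
(C,P): NE
(C,Q): not NE [P1→D gives 5>2; P2→P gives 7>6]
(D,P): NE
(D,Q): NE

NE set: (C,P), (D,P), (D,Q)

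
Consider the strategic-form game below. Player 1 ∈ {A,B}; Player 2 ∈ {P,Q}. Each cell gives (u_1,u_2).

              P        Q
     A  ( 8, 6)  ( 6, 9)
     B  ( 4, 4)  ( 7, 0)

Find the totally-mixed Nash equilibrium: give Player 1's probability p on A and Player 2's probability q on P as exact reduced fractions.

P1 indiff ⇒ q·8+(1-q)·6 = q·4+(1-q)·7 ⇒ q(4) = (1-q)(1) ⇒ q = 1/5
P2 indiff ⇒ p·6+(1-p)·4 = p·9+(1-p)·0 ⇒ p(-3) = (1-p)(-4) ⇒ p = 4/7

P1 mixes 4/7 on A; P2 mixes 1/5 on P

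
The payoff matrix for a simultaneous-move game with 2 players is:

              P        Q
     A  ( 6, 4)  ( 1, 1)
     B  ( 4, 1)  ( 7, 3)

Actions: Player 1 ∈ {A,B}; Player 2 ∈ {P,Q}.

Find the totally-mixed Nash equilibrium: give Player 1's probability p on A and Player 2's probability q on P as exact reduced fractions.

P1 mixes 2/5 on A; P2 mixes 3/4 on P

P1 indiff ⇒ q·6+(1-q)·1 = q·4+(1-q)·7 ⇒ q(2) = (1-q)(6) ⇒ q = 3/4
P2 indiff ⇒ p·4+(1-p)·1 = p·1+(1-p)·3 ⇒ p(3) = (1-p)(2) ⇒ p = 2/5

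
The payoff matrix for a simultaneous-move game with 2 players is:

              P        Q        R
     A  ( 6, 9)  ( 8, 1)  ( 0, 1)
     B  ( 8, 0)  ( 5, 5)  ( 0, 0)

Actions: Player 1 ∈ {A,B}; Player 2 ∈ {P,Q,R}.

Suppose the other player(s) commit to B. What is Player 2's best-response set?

u_2(P vs B) = 0
u_2(Q vs B) = 5
u_2(R vs B) = 0
max payoff 5 at {Q}

P2 best: {Q}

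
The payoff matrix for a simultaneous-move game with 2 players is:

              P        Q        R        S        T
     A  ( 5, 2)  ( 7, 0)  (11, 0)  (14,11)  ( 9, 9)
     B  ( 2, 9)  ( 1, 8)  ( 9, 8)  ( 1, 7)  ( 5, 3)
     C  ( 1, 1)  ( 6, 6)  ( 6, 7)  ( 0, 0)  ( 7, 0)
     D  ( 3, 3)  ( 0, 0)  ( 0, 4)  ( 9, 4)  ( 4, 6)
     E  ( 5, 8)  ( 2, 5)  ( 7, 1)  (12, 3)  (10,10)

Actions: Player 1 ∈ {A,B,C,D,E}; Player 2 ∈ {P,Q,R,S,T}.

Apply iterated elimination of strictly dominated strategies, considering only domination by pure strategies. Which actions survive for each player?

P1 drop B (A beats it: P:5>2 Q:7>1 R:11>9 S:14>1 T:9>5)
P1 drop C (A beats it: P:5>1 Q:7>6 R:11>6 S:14>0 T:9>7)
P1 drop D (A beats it: P:5>3 Q:7>0 R:11>0 S:14>9 T:9>4)
P2 drop P (T beats it: A:9>2 E:10>8)
P2 drop Q (T beats it: A:9>0 E:10>5)
P2 drop R (S beats it: A:11>0 E:3>1)
P1→{A,E} P2→{S,T}

IESDS → P1:{A,E} P2:{S,T}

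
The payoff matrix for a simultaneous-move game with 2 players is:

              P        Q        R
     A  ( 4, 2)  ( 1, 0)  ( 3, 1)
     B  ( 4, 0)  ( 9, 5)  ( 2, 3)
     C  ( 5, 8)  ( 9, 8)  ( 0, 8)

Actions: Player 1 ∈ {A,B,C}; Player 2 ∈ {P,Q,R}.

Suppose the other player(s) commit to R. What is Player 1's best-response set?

argmax u_1 = {A}

u_1(A vs R) = 3
u_1(B vs R) = 2
u_1(C vs R) = 0
max payoff 3 at {A}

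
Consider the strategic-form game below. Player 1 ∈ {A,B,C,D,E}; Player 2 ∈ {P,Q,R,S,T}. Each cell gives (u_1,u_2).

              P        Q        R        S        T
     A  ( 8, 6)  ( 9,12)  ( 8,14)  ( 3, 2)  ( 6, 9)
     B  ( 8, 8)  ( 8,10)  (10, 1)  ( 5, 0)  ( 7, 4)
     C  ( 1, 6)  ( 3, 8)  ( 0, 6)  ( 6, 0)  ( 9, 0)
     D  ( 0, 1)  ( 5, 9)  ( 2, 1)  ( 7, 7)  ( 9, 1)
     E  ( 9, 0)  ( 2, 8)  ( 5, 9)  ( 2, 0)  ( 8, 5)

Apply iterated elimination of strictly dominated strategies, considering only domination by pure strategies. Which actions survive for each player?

P2 drop P (Q beats it: A:12>6 B:10>8 C:8>6 D:9>1 E:8>0)
P2 drop S (Q beats it: A:12>2 B:10>0 C:8>0 D:9>7 E:8>0)
P2 drop T (Q beats it: A:12>9 B:10>4 C:8>0 D:9>1 E:8>5)
P1 drop C (A beats it: Q:9>3 R:8>0)
P1 drop D (A beats it: Q:9>5 R:8>2)
P1 drop E (A beats it: Q:9>2 R:8>5)
P1→{A,B} P2→{Q,R}

IESDS → P1:{A,B} P2:{Q,R}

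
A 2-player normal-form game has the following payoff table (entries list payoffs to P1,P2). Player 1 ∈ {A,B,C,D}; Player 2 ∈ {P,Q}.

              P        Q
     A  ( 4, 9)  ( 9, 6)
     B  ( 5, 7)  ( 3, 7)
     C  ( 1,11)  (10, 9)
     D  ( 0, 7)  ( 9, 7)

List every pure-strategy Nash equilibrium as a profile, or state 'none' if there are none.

NE set: (B,P)

(A,P): not NE [P1→B gives 5>4]
(A,Q): not NE [P1→C gives 10>9; P2→P gives 9>6]
(B,P): NE
(B,Q): not NE [P1→C gives 10>3]
(C,P): not NE [P1→B gives 5>1]
(C,Q): not NE [P2→P gives 11>9]
(D,P): not NE [P1→B gives 5>0]
(D,Q): not NE [P1→C gives 10>9]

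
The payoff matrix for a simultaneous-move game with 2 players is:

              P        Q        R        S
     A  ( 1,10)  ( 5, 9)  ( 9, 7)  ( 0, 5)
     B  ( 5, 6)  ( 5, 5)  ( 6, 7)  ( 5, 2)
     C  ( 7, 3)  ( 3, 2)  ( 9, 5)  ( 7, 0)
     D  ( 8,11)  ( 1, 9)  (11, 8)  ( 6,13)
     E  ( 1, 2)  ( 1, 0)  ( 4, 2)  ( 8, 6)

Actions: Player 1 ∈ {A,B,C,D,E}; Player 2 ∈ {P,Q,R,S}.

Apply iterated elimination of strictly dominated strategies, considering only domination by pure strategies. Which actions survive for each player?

P2 drop Q (P beats it: A:10>9 B:6>5 C:3>2 D:11>9 E:2>0)
P1 drop A (D beats it: P:8>1 R:11>9 S:6>0)
P1 drop B (C beats it: P:7>5 R:9>6 S:7>5)
P1→{C,D,E} P2→{P,R,S}

IESDS → P1:{C,D,E} P2:{P,R,S}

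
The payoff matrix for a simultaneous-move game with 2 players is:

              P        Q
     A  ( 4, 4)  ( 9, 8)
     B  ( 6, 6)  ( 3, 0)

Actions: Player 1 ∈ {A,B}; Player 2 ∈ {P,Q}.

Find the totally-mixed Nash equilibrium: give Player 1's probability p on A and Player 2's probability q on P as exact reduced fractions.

P1 mixes 3/5 on A; P2 mixes 3/4 on P

P1 indiff ⇒ q·4+(1-q)·9 = q·6+(1-q)·3 ⇒ q(-2) = (1-q)(-6) ⇒ q = 3/4
P2 indiff ⇒ p·4+(1-p)·6 = p·8+(1-p)·0 ⇒ p(-4) = (1-p)(-6) ⇒ p = 3/5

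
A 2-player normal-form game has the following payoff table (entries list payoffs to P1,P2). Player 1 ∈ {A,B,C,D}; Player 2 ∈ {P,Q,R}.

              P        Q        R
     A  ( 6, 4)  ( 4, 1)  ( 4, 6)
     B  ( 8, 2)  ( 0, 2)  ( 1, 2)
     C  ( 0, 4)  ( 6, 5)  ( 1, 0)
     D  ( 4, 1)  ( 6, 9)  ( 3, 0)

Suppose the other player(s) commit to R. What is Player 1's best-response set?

argmax u_1 = {A}

u_1(A vs R) = 4
u_1(B vs R) = 1
u_1(C vs R) = 1
u_1(D vs R) = 3
max payoff 4 at {A}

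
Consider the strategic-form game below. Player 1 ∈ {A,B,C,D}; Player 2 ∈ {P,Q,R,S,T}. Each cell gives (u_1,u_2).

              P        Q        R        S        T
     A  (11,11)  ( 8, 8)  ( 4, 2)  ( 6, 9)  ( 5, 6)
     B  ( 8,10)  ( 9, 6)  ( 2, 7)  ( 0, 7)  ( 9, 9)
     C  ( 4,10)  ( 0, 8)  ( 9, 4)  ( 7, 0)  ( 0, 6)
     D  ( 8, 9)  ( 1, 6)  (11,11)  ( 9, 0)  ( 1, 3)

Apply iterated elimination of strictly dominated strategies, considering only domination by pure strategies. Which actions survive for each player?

IESDS → P1:{A,D} P2:{P,R}

P1 drop C (D beats it: P:8>4 Q:1>0 R:11>9 S:9>7 T:1>0)
P2 drop Q (P beats it: A:11>8 B:10>6 D:9>6)
P2 drop S (P beats it: A:11>9 B:10>7 D:9>0)
P2 drop T (P beats it: A:11>6 B:10>9 D:9>3)
P1 drop B (A beats it: P:11>8 R:4>2)
P1→{A,D} P2→{P,R}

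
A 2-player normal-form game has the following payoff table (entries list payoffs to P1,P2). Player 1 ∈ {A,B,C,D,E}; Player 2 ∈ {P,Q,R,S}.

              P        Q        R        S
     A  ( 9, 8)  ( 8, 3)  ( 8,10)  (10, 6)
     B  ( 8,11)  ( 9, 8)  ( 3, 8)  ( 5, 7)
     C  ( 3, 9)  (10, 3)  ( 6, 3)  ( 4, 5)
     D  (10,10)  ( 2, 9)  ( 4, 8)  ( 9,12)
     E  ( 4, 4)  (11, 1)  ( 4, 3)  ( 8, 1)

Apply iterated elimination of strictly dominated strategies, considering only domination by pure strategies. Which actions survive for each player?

P2 drop Q (P beats it: A:8>3 B:11>8 C:9>3 D:10>9 E:4>1)
P1 drop B (A beats it: P:9>8 R:8>3 S:10>5)
P1 drop C (A beats it: P:9>3 R:8>6 S:10>4)
P1 drop E (A beats it: P:9>4 R:8>4 S:10>8)
P1→{A,D} P2→{P,R,S}

Remaining: P1:{A,D} P2:{P,R,S}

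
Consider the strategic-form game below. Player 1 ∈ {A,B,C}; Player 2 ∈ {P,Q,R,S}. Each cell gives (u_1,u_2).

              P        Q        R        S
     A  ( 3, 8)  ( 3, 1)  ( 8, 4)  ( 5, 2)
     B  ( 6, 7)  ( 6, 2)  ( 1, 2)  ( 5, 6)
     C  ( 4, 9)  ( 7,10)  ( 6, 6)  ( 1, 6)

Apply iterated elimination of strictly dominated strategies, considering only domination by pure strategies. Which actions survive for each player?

Survivors P1:{B,C} P2:{P,Q}

P2 drop R (P beats it: A:8>4 B:7>2 C:9>6)
P2 drop S (P beats it: A:8>2 B:7>6 C:9>6)
P1 drop A (B beats it: P:6>3 Q:6>3)
P1→{B,C} P2→{P,Q}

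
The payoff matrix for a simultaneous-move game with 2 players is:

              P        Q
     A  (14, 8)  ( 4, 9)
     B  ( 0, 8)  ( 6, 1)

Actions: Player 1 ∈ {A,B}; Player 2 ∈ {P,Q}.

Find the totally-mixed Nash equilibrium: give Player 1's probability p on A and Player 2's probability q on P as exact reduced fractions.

P1 mixes 7/8 on A; P2 mixes 1/8 on P

P1 indiff ⇒ q·14+(1-q)·4 = q·0+(1-q)·6 ⇒ q(14) = (1-q)(2) ⇒ q = 1/8
P2 indiff ⇒ p·8+(1-p)·8 = p·9+(1-p)·1 ⇒ p(-1) = (1-p)(-7) ⇒ p = 7/8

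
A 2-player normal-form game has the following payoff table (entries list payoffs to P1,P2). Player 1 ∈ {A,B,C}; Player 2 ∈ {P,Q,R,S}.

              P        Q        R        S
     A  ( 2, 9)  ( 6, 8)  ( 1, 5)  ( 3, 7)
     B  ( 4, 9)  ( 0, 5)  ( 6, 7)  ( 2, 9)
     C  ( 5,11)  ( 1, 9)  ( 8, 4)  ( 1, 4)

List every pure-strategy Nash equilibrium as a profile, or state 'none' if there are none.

PSNE = {(C,P)}

(A,P): not NE [P1→C gives 5>2]
(A,Q): not NE [P2→P gives 9>8]
(A,R): not NE [P1→C gives 8>1; P2→P gives 9>5]
(A,S): not NE [P2→P gives 9>7]
(B,P): not NE [P1→C gives 5>4]
(B,Q): not NE [P1→A gives 6>0; P2→S gives 9>5]
(B,R): not NE [P1→C gives 8>6; P2→S gives 9>7]
(B,S): not NE [P1→A gives 3>2]
(C,P): NE
(C,Q): not NE [P1→A gives 6>1; P2→P gives 11>9]
(C,R): not NE [P2→P gives 11>4]
(C,S): not NE [P1→A gives 3>1; P2→P gives 11>4]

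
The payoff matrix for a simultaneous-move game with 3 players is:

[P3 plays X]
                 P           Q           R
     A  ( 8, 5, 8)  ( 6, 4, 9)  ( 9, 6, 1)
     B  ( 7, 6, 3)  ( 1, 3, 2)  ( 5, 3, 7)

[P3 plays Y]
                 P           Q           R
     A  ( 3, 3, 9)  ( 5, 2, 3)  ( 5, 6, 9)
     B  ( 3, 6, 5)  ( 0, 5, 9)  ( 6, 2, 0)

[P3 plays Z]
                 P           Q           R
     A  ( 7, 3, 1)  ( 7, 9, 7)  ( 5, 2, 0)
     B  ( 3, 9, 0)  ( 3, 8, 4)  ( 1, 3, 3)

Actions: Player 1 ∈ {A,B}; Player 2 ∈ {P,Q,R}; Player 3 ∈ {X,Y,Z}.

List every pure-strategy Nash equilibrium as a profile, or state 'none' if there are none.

(A,P,X): not NE [P2→R gives 6>5; P3→Y gives 9>8]
(A,P,Y): not NE [P2→R gives 6>3]
(A,P,Z): not NE [P2→Q gives 9>3; P3→Y gives 9>1]
(A,Q,X): not NE [P2→R gives 6>4]
(A,Q,Y): not NE [P2→R gives 6>2; P3→X gives 9>3]
(A,Q,Z): not NE [P3→X gives 9>7]
(A,R,X): not NE [P3→Y gives 9>1]
(A,R,Y): not NE [P1→B gives 6>5]
(A,R,Z): not NE [P2→Q gives 9>2; P3→Y gives 9>0]
(B,P,X): not NE [P1→A gives 8>7; P3→Y gives 5>3]
(B,P,Y): NE
(B,P,Z): not NE [P1→A gives 7>3; P3→Y gives 5>0]
(B,Q,X): not NE [P1→A gives 6>1; P2→P gives 6>3; P3→Y gives 9>2]
(B,Q,Y): not NE [P1→A gives 5>0; P2→P gives 6>5]
(B,Q,Z): not NE [P1→A gives 7>3; P2→P gives 9>8; P3→Y gives 9>4]
(B,R,X): not NE [P1→A gives 9>5; P2→P gives 6>3]
(B,R,Y): not NE [P2→P gives 6>2; P3→X gives 7>0]
(B,R,Z): not NE [P1→A gives 5>1; P2→P gives 9>3; P3→X gives 7>3]

PSNE = {(B,P,Y)}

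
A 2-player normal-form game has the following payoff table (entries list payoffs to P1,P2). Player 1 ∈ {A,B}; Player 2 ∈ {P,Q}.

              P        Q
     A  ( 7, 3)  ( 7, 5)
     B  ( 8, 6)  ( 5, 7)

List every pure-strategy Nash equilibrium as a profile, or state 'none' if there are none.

(A,P): not NE [P1→B gives 8>7; P2→Q gives 5>3]
(A,Q): NE
(B,P): not NE [P2→Q gives 7>6]
(B,Q): not NE [P1→A gives 7>5]

PSNE = {(A,Q)}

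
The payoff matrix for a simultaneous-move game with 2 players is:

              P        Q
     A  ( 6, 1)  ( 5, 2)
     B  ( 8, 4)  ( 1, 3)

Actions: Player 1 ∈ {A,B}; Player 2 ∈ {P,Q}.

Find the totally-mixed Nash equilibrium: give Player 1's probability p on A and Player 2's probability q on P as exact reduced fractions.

p=1/2, q=2/3

P1 indiff ⇒ q·6+(1-q)·5 = q·8+(1-q)·1 ⇒ q(-2) = (1-q)(-4) ⇒ q = 2/3
P2 indiff ⇒ p·1+(1-p)·4 = p·2+(1-p)·3 ⇒ p(-1) = (1-p)(-1) ⇒ p = 1/2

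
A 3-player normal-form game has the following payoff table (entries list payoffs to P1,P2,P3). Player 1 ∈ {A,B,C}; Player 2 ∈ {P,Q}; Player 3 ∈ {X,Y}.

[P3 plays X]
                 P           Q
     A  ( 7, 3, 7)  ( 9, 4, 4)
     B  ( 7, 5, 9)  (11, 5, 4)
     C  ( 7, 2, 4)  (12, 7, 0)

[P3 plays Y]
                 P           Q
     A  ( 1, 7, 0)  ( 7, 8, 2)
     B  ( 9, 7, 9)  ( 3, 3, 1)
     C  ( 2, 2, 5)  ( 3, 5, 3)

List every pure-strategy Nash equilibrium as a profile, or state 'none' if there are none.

(A,P,X): not NE [P2→Q gives 4>3]
(A,P,Y): not NE [P1→B gives 9>1; P2→Q gives 8>7; P3→X gives 7>0]
(A,Q,X): not NE [P1→C gives 12>9]
(A,Q,Y): not NE [P3→X gives 4>2]
(B,P,X): NE
(B,P,Y): NE
(B,Q,X): not NE [P1→C gives 12>11]
(B,Q,Y): not NE [P1→A gives 7>3; P2→P gives 7>3; P3→X gives 4>1]
(C,P,X): not NE [P2→Q gives 7>2; P3→Y gives 5>4]
(C,P,Y): not NE [P1→B gives 9>2; P2→Q gives 5>2]
(C,Q,X): not NE [P3→Y gives 3>0]
(C,Q,Y): not NE [P1→A gives 7>3]

NE set: (B,P,X), (B,P,Y)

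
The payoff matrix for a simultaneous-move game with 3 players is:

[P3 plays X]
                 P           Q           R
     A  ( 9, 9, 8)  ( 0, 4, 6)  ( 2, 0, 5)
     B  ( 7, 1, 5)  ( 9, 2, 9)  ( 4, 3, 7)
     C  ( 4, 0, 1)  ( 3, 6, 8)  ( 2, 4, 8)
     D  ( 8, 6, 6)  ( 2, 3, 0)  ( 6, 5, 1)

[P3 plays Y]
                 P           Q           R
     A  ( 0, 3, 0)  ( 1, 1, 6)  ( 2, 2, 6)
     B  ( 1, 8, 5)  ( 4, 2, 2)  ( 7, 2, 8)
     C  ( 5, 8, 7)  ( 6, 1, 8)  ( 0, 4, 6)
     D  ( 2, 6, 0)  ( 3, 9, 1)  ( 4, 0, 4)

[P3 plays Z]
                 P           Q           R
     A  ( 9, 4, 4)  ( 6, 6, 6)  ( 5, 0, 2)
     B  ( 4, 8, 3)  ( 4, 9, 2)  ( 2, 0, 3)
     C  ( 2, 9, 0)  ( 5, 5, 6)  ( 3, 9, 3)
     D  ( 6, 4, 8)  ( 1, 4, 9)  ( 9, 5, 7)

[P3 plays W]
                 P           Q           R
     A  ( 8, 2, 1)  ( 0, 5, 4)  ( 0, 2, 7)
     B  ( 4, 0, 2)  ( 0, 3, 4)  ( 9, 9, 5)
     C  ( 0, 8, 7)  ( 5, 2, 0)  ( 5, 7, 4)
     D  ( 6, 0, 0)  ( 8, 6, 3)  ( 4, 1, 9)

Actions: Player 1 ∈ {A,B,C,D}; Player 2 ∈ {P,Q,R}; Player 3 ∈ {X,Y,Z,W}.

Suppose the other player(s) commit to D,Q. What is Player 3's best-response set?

BR_3 = {Z}

u_3(X vs D,Q) = 0
u_3(Y vs D,Q) = 1
u_3(Z vs D,Q) = 9
u_3(W vs D,Q) = 3
max payoff 9 at {Z}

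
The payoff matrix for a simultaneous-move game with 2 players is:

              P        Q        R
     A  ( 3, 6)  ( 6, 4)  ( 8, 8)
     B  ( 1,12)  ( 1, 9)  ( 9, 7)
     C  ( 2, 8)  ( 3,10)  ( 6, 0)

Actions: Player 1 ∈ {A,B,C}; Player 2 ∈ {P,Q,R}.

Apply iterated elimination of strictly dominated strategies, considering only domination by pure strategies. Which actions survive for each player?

P1 drop C (A beats it: P:3>2 Q:6>3 R:8>6)
P2 drop Q (P beats it: A:6>4 B:12>9)
P1→{A,B} P2→{P,R}

Remaining: P1:{A,B} P2:{P,R}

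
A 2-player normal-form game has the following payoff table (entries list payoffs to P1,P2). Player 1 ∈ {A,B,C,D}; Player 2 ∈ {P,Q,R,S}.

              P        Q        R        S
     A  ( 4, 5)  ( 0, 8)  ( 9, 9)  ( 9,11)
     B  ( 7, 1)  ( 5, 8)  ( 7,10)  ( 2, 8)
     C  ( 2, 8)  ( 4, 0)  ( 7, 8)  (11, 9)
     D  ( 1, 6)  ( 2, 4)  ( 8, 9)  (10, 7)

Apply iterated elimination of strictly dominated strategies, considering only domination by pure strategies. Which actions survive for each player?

Survivors P1:{A,C,D} P2:{R,S}

P2 drop P (S beats it: A:11>5 B:8>1 C:9>8 D:7>6)
P2 drop Q (R beats it: A:9>8 B:10>8 C:8>0 D:9>4)
P1 drop B (A beats it: R:9>7 S:9>2)
P1→{A,C,D} P2→{R,S}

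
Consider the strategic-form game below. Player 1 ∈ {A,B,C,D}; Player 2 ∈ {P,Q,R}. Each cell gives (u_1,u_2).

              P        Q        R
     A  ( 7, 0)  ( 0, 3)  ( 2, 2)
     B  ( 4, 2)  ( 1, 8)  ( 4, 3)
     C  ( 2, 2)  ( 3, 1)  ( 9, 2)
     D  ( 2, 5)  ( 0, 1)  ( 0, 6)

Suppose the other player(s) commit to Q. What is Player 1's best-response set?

u_1(A vs Q) = 0
u_1(B vs Q) = 1
u_1(C vs Q) = 3
u_1(D vs Q) = 0
max payoff 3 at {C}

P1 best: {C}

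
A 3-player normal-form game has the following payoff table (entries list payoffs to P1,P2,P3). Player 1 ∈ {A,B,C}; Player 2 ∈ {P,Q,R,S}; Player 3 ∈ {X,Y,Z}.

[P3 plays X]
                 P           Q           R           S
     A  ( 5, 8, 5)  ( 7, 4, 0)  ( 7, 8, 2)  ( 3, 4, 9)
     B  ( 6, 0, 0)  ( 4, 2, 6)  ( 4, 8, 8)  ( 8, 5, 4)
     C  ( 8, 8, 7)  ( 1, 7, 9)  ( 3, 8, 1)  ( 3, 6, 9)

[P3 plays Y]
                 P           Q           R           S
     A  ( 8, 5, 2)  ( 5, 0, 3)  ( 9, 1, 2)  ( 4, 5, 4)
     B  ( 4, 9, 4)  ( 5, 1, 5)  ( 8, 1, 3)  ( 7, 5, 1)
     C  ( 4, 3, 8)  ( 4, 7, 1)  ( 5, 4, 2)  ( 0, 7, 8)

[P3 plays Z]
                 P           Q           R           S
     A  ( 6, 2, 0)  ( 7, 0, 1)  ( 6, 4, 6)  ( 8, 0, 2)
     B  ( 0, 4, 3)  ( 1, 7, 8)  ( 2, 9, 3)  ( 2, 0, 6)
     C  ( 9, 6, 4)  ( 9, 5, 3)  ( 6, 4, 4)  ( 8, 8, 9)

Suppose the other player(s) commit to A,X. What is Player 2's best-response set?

P2 best: {P,R}

u_2(P vs A,X) = 8
u_2(Q vs A,X) = 4
u_2(R vs A,X) = 8
u_2(S vs A,X) = 4
max payoff 8 at {P,R}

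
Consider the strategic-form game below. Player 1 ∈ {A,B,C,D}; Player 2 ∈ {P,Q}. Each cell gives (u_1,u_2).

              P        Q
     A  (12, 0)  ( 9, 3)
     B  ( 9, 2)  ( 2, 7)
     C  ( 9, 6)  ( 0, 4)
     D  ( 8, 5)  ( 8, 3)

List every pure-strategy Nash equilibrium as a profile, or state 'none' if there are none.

Nash profiles: (A,Q)

(A,P): not NE [P2→Q gives 3>0]
(A,Q): NE
(B,P): not NE [P1→A gives 12>9; P2→Q gives 7>2]
(B,Q): not NE [P1→A gives 9>2]
(C,P): not NE [P1→A gives 12>9]
(C,Q): not NE [P1→A gives 9>0; P2→P gives 6>4]
(D,P): not NE [P1→A gives 12>8]
(D,Q): not NE [P1→A gives 9>8; P2→P gives 5>3]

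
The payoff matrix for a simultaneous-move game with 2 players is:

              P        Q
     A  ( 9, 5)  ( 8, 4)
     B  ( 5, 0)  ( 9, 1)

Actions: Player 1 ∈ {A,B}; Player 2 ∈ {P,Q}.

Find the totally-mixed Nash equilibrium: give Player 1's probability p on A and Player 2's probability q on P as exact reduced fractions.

P1 indiff ⇒ q·9+(1-q)·8 = q·5+(1-q)·9 ⇒ q(4) = (1-q)(1) ⇒ q = 1/5
P2 indiff ⇒ p·5+(1-p)·0 = p·4+(1-p)·1 ⇒ p(1) = (1-p)(1) ⇒ p = 1/2

p=1/2, q=1/5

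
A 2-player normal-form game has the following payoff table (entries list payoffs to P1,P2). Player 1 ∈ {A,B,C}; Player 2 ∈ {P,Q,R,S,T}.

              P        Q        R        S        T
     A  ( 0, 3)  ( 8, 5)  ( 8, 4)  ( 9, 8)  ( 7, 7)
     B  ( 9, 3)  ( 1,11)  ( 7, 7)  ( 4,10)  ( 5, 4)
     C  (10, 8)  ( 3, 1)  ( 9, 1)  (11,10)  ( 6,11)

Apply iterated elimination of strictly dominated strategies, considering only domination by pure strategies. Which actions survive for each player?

Remaining: P1:{A,C} P2:{S,T}

P1 drop B (C beats it: P:10>9 Q:3>1 R:9>7 S:11>4 T:6>5)
P2 drop P (S beats it: A:8>3 C:10>8)
P2 drop Q (S beats it: A:8>5 C:10>1)
P2 drop R (S beats it: A:8>4 C:10>1)
P1→{A,C} P2→{S,T}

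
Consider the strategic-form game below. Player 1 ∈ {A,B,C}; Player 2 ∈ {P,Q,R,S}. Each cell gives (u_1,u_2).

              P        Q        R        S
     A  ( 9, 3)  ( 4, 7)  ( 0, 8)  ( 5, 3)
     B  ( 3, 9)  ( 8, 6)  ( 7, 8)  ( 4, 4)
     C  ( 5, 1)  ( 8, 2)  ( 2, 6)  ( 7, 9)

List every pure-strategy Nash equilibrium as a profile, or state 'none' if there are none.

(A,P): not NE [P2→R gives 8>3]
(A,Q): not NE [P1→C gives 8>4; P2→R gives 8>7]
(A,R): not NE [P1→B gives 7>0]
(A,S): not NE [P1→C gives 7>5; P2→R gives 8>3]
(B,P): not NE [P1→A gives 9>3]
(B,Q): not NE [P2→P gives 9>6]
(B,R): not NE [P2→P gives 9>8]
(B,S): not NE [P1→C gives 7>4; P2→P gives 9>4]
(C,P): not NE [P1→A gives 9>5; P2→S gives 9>1]
(C,Q): not NE [P2→S gives 9>2]
(C,R): not NE [P1→B gives 7>2; P2→S gives 9>6]
(C,S): NE

NE set: (C,S)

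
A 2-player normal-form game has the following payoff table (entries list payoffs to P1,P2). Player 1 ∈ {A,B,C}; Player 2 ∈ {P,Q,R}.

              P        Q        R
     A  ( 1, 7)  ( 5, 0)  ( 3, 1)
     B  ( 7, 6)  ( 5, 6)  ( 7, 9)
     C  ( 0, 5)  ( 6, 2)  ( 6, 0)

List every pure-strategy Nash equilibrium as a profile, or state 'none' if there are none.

(A,P): not NE [P1→B gives 7>1]
(A,Q): not NE [P1→C gives 6>5; P2→P gives 7>0]
(A,R): not NE [P1→B gives 7>3; P2→P gives 7>1]
(B,P): not NE [P2→R gives 9>6]
(B,Q): not NE [P1→C gives 6>5; P2→R gives 9>6]
(B,R): NE
(C,P): not NE [P1→B gives 7>0]
(C,Q): not NE [P2→P gives 5>2]
(C,R): not NE [P1→B gives 7>6; P2→P gives 5>0]

PSNE = {(B,R)}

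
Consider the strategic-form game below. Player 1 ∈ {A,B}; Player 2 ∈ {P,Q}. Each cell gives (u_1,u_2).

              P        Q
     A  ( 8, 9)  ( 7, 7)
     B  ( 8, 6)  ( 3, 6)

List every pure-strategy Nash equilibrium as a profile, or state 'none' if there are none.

(A,P): NE
(A,Q): not NE [P2→P gives 9>7]
(B,P): NE
(B,Q): not NE [P1→A gives 7>3]

PSNE = {(A,P), (B,P)}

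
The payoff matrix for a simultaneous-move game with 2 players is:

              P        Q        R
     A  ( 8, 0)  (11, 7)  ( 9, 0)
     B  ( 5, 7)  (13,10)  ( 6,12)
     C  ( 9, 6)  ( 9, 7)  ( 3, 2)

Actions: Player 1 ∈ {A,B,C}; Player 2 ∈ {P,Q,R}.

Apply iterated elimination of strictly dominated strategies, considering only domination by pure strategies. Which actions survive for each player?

Remaining: P1:{A,B} P2:{Q,R}

P2 drop P (Q beats it: A:7>0 B:10>7 C:7>6)
P1 drop C (A beats it: Q:11>9 R:9>3)
P1→{A,B} P2→{Q,R}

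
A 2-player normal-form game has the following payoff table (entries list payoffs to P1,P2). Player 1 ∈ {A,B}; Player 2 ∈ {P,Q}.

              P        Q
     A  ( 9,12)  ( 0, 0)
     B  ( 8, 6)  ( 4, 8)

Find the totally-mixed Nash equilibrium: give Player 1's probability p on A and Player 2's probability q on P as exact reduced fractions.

p=1/7, q=4/5

P1 indiff ⇒ q·9+(1-q)·0 = q·8+(1-q)·4 ⇒ q(1) = (1-q)(4) ⇒ q = 4/5
P2 indiff ⇒ p·12+(1-p)·6 = p·0+(1-p)·8 ⇒ p(12) = (1-p)(2) ⇒ p = 1/7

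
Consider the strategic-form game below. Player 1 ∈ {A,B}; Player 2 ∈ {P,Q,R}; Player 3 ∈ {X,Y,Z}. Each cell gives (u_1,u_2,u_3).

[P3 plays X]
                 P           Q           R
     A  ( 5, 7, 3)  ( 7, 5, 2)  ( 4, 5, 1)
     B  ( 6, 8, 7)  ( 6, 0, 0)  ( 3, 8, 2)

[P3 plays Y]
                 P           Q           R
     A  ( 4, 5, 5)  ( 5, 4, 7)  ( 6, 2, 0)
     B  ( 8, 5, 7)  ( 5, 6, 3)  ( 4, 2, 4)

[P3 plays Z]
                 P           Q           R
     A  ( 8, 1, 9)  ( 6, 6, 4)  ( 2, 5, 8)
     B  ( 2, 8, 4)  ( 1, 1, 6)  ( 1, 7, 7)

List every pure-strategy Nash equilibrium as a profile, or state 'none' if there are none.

Nash profiles: (B,P,X)

(A,P,X): not NE [P1→B gives 6>5; P3→Z gives 9>3]
(A,P,Y): not NE [P1→B gives 8>4; P3→Z gives 9>5]
(A,P,Z): not NE [P2→Q gives 6>1]
(A,Q,X): not NE [P2→P gives 7>5; P3→Y gives 7>2]
(A,Q,Y): not NE [P2→P gives 5>4]
(A,Q,Z): not NE [P3→Y gives 7>4]
(A,R,X): not NE [P2→P gives 7>5; P3→Z gives 8>1]
(A,R,Y): not NE [P2→P gives 5>2; P3→Z gives 8>0]
(A,R,Z): not NE [P2→Q gives 6>5]
(B,P,X): NE
(B,P,Y): not NE [P2→Q gives 6>5]
(B,P,Z): not NE [P1→A gives 8>2; P3→Y gives 7>4]
(B,Q,X): not NE [P1→A gives 7>6; P2→R gives 8>0; P3→Z gives 6>0]
(B,Q,Y): not NE [P3→Z gives 6>3]
(B,Q,Z): not NE [P1→A gives 6>1; P2→P gives 8>1]
(B,R,X): not NE [P1→A gives 4>3; P3→Z gives 7>2]
(B,R,Y): not NE [P1→A gives 6>4; P2→Q gives 6>2; P3→Z gives 7>4]
(B,R,Z): not NE [P1→A gives 2>1; P2→P gives 8>7]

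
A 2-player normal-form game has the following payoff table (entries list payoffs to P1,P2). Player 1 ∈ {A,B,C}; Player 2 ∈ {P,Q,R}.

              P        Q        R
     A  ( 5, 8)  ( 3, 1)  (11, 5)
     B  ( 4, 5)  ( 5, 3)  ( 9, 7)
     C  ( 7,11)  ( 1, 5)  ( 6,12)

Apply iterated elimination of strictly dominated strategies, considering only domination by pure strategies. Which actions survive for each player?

IESDS → P1:{A,C} P2:{P,R}

P2 drop Q (P beats it: A:8>1 B:5>3 C:11>5)
P1 drop B (A beats it: P:5>4 R:11>9)
P1→{A,C} P2→{P,R}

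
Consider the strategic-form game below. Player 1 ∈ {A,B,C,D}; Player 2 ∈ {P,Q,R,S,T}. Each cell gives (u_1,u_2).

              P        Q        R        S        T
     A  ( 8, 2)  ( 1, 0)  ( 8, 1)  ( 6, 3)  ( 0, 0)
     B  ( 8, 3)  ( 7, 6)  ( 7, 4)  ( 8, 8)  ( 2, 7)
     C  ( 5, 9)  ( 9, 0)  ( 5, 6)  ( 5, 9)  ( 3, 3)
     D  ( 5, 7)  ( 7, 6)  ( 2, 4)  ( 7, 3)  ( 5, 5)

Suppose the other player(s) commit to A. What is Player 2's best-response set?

argmax u_2 = {S}

u_2(P vs A) = 2
u_2(Q vs A) = 0
u_2(R vs A) = 1
u_2(S vs A) = 3
u_2(T vs A) = 0
max payoff 3 at {S}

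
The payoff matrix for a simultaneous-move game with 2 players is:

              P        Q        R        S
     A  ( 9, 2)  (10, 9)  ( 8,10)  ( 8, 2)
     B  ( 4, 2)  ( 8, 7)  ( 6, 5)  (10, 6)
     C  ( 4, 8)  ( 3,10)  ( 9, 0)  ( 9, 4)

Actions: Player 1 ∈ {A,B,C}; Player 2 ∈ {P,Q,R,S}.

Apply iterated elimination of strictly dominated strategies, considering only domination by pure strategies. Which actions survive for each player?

P2 drop P (Q beats it: A:9>2 B:7>2 C:10>8)
P2 drop S (Q beats it: A:9>2 B:7>6 C:10>4)
P1 drop B (A beats it: Q:10>8 R:8>6)
P1→{A,C} P2→{Q,R}

IESDS → P1:{A,C} P2:{Q,R}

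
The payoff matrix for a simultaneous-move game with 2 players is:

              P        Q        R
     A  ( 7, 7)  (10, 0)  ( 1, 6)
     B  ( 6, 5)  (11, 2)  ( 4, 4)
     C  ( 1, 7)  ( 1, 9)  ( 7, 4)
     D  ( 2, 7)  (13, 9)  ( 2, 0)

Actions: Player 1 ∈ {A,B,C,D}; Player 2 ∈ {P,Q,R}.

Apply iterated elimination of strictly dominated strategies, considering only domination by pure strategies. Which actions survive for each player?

P2 drop R (P beats it: A:7>6 B:5>4 C:7>4 D:7>0)
P1 drop C (A beats it: P:7>1 Q:10>1)
P1→{A,B,D} P2→{P,Q}

Survivors P1:{A,B,D} P2:{P,Q}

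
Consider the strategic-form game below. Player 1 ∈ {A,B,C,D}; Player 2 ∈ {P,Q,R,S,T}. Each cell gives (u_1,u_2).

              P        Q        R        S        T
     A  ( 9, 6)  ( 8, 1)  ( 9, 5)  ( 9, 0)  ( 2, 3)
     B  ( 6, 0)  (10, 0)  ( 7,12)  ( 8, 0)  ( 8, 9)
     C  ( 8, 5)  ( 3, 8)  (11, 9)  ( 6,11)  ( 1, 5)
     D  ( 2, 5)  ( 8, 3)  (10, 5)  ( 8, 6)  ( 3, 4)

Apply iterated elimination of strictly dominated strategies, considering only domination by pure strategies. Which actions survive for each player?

Remaining: P1:{A,C,D} P2:{P,R,S}

P2 drop Q (R beats it: A:5>1 B:12>0 C:9>8 D:5>3)
P2 drop T (R beats it: A:5>3 B:12>9 C:9>5 D:5>4)
P1 drop B (A beats it: P:9>6 R:9>7 S:9>8)
P1→{A,C,D} P2→{P,R,S}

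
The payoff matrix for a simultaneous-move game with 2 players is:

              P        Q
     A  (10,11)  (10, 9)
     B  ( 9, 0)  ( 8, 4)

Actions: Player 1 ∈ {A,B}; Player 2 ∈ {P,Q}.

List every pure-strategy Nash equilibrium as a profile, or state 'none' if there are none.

(A,P): NE
(A,Q): not NE [P2→P gives 11>9]
(B,P): not NE [P1→A gives 10>9; P2→Q gives 4>0]
(B,Q): not NE [P1→A gives 10>8]

NE set: (A,P)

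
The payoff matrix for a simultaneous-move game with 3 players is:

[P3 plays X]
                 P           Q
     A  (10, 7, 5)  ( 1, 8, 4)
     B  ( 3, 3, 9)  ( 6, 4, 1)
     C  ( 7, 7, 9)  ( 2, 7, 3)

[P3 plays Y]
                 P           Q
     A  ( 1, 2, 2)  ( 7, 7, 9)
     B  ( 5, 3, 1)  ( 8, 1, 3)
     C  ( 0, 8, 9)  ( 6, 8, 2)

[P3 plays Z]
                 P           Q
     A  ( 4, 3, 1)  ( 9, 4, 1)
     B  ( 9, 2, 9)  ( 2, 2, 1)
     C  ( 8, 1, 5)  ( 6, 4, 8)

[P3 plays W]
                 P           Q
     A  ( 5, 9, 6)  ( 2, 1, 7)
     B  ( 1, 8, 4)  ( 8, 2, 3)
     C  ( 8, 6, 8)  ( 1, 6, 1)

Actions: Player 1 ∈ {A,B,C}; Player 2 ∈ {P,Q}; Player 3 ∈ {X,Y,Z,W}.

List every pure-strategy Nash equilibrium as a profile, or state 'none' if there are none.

PSNE = {(B,P,Z)}

(A,P,X): not NE [P2→Q gives 8>7; P3→W gives 6>5]
(A,P,Y): not NE [P1→B gives 5>1; P2→Q gives 7>2; P3→W gives 6>2]
(A,P,Z): not NE [P1→B gives 9>4; P2→Q gives 4>3; P3→W gives 6>1]
(A,P,W): not NE [P1→C gives 8>5]
(A,Q,X): not NE [P1→B gives 6>1; P3→Y gives 9>4]
(A,Q,Y): not NE [P1→B gives 8>7]
(A,Q,Z): not NE [P3→Y gives 9>1]
(A,Q,W): not NE [P1→B gives 8>2; P2→P gives 9>1; P3→Y gives 9>7]
(B,P,X): not NE [P1→A gives 10>3; P2→Q gives 4>3]
(B,P,Y): not NE [P3→Z gives 9>1]
(B,P,Z): NE
(B,P,W): not NE [P1→C gives 8>1; P3→Z gives 9>4]
(B,Q,X): not NE [P3→W gives 3>1]
(B,Q,Y): not NE [P2→P gives 3>1]
(B,Q,Z): not NE [P1→A gives 9>2; P3→W gives 3>1]
(B,Q,W): not NE [P2→P gives 8>2]
(C,P,X): not NE [P1→A gives 10>7]
(C,P,Y): not NE [P1→B gives 5>0]
(C,P,Z): not NE [P1→B gives 9>8; P2→Q gives 4>1; P3→Y gives 9>5]
(C,P,W): not NE [P3→Y gives 9>8]
(C,Q,X): not NE [P1→B gives 6>2; P3→Z gives 8>3]
(C,Q,Y): not NE [P1→B gives 8>6; P3→Z gives 8>2]
(C,Q,Z): not NE [P1→A gives 9>6]
(C,Q,W): not NE [P1→B gives 8>1; P3→Z gives 8>1]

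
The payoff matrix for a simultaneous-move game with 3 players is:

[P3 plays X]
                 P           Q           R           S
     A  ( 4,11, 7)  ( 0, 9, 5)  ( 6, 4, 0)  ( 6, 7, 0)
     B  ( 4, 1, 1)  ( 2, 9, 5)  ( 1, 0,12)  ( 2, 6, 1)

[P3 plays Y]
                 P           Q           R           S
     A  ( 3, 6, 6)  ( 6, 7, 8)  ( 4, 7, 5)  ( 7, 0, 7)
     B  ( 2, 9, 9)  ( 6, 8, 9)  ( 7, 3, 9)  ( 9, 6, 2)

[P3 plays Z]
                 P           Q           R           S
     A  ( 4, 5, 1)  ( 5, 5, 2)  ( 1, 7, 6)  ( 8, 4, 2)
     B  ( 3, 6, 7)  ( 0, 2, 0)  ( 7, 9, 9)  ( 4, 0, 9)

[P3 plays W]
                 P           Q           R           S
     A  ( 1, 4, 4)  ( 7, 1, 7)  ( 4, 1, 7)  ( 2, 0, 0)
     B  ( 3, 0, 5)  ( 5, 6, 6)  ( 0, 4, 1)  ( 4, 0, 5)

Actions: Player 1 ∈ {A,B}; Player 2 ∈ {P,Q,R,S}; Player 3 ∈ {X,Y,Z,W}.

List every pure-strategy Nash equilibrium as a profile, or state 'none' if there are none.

(A,P,X): NE
(A,P,Y): not NE [P2→R gives 7>6; P3→X gives 7>6]
(A,P,Z): not NE [P2→R gives 7>5; P3→X gives 7>1]
(A,P,W): not NE [P1→B gives 3>1; P3→X gives 7>4]
(A,Q,X): not NE [P1→B gives 2>0; P2→P gives 11>9; P3→Y gives 8>5]
(A,Q,Y): NE
(A,Q,Z): not NE [P2→R gives 7>5; P3→Y gives 8>2]
(A,Q,W): not NE [P2→P gives 4>1; P3→Y gives 8>7]
(A,R,X): not NE [P2→P gives 11>4; P3→W gives 7>0]
(A,R,Y): not NE [P1→B gives 7>4; P3→W gives 7>5]
(A,R,Z): not NE [P1→B gives 7>1; P3→W gives 7>6]
(A,R,W): not NE [P2→P gives 4>1]
(A,S,X): not NE [P2→P gives 11>7; P3→Y gives 7>0]
(A,S,Y): not NE [P1→B gives 9>7; P2→R gives 7>0]
(A,S,Z): not NE [P2→R gives 7>4; P3→Y gives 7>2]
(A,S,W): not NE [P1→B gives 4>2; P2→P gives 4>0; P3→Y gives 7>0]
(B,P,X): not NE [P2→Q gives 9>1; P3→Y gives 9>1]
(B,P,Y): not NE [P1→A gives 3>2]
(B,P,Z): not NE [P1→A gives 4>3; P2→R gives 9>6; P3→Y gives 9>7]
(B,P,W): not NE [P2→Q gives 6>0; P3→Y gives 9>5]
(B,Q,X): not NE [P3→Y gives 9>5]
(B,Q,Y): not NE [P2→P gives 9>8]
(B,Q,Z): not NE [P1→A gives 5>0; P2→R gives 9>2; P3→Y gives 9>0]
(B,Q,W): not NE [P1→A gives 7>5; P3→Y gives 9>6]
(B,R,X): not NE [P1→A gives 6>1; P2→Q gives 9>0]
(B,R,Y): not NE [P2→P gives 9>3; P3→X gives 12>9]
(B,R,Z): not NE [P3→X gives 12>9]
(B,R,W): not NE [P1→A gives 4>0; P2→Q gives 6>4; P3→X gives 12>1]
(B,S,X): not NE [P1→A gives 6>2; P2→Q gives 9>6; P3→Z gives 9>1]
(B,S,Y): not NE [P2→P gives 9>6; P3→Z gives 9>2]
(B,S,Z): not NE [P1→A gives 8>4; P2→R gives 9>0]
(B,S,W): not NE [P2→Q gives 6>0; P3→Z gives 9>5]

PSNE = {(A,P,X), (A,Q,Y)}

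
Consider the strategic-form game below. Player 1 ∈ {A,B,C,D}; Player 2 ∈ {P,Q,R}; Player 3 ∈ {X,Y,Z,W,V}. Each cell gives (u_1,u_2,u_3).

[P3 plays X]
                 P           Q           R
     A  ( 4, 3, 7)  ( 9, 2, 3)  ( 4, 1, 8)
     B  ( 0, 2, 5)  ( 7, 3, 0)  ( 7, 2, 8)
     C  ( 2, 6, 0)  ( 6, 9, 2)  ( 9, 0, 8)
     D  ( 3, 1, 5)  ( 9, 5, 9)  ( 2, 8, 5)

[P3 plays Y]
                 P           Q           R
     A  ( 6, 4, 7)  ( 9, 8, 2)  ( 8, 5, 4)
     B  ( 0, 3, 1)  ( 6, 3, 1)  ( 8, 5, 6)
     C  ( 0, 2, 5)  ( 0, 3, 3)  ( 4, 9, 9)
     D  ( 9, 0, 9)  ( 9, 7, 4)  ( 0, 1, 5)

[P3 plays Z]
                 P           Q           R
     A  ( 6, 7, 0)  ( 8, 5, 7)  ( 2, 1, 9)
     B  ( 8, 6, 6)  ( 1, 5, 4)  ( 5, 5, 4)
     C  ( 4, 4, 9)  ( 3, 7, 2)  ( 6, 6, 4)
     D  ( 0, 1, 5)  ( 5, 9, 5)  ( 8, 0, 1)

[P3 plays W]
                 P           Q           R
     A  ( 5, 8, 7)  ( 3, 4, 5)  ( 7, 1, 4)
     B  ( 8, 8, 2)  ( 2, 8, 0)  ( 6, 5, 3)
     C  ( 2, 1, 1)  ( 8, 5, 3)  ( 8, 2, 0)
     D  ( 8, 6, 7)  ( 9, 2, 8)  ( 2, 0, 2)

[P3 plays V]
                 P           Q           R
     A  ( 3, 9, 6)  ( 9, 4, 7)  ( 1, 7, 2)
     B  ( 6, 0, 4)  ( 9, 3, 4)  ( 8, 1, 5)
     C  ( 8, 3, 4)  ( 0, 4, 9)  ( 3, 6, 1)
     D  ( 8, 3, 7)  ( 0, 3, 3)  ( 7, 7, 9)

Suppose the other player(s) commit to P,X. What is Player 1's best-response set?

P1 best: {A}

u_1(A vs P,X) = 4
u_1(B vs P,X) = 0
u_1(C vs P,X) = 2
u_1(D vs P,X) = 3
max payoff 4 at {A}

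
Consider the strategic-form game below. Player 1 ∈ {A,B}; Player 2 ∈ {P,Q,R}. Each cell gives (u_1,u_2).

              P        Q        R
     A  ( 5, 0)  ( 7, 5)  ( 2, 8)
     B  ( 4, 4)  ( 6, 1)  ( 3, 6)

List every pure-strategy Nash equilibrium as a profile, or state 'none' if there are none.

(A,P): not NE [P2→R gives 8>0]
(A,Q): not NE [P2→R gives 8>5]
(A,R): not NE [P1→B gives 3>2]
(B,P): not NE [P1→A gives 5>4; P2→R gives 6>4]
(B,Q): not NE [P1→A gives 7>6; P2→R gives 6>1]
(B,R): NE

PSNE = {(B,R)}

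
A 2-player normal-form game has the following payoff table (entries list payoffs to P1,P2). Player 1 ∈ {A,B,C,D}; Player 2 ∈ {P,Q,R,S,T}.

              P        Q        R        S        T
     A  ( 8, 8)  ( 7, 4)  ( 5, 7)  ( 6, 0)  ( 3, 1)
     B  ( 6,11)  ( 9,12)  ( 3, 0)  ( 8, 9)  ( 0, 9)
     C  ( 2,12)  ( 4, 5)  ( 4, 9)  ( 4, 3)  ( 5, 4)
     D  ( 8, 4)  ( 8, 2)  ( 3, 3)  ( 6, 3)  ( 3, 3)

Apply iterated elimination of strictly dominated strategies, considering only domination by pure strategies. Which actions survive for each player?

P2 drop R (P beats it: A:8>7 B:11>0 C:12>9 D:4>3)
P2 drop S (P beats it: A:8>0 B:11>9 C:12>3 D:4>3)
P2 drop T (P beats it: A:8>1 B:11>9 C:12>4 D:4>3)
P1 drop C (A beats it: P:8>2 Q:7>4)
P1→{A,B,D} P2→{P,Q}

Survivors P1:{A,B,D} P2:{P,Q}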